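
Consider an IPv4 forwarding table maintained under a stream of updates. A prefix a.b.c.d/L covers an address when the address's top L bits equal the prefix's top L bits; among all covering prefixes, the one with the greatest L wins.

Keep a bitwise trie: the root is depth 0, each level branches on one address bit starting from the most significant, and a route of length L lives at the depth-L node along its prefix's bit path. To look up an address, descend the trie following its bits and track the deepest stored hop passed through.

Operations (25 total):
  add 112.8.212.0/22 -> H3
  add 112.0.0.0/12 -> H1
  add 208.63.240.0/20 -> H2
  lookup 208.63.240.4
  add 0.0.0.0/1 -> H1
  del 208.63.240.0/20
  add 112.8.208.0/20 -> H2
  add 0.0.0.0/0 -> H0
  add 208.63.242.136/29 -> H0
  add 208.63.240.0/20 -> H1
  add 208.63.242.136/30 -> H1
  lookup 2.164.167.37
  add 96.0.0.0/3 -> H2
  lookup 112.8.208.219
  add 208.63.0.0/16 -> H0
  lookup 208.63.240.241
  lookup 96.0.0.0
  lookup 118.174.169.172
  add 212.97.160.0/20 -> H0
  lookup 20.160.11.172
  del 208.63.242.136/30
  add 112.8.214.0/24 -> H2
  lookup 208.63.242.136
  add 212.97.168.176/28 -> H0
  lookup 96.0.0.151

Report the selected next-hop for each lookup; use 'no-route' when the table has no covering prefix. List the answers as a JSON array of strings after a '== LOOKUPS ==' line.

Trace:
  add 112.8.212.0/22 -> H3 at depth 22
  add 112.0.0.0/12 -> H1 at depth 12
  add 208.63.240.0/20 -> H2 at depth 20
  ? 208.63.240.4  path d0:-→d1:-→d2:-→d3:-→d4:-→d5:-→d6:-→d7:-→d8:-→d9:-→d10:-→d11:-→d12:-→d13:-→d14:-→d15:-→d16:-→d17:-→d18:-→d19:-→d20:H2  best=H2
  add 0.0.0.0/1 -> H1 at depth 1
  del 208.63.240.0/20 (clear depth 20)
  add 112.8.208.0/20 -> H2 at depth 20
  add 0.0.0.0/0 -> H0 at depth 0
  add 208.63.242.136/29 -> H0 at depth 29
  add 208.63.240.0/20 -> H1 at depth 20
  add 208.63.242.136/30 -> H1 at depth 30
  ? 2.164.167.37  path d0:H0→d1:H1  best=H1
  add 96.0.0.0/3 -> H2 at depth 3
  ? 112.8.208.219  path d0:H0→d1:H1→d2:-→d3:H2→d4:-→d5:-→d6:-→d7:-→d8:-→d9:-→d10:-→d11:-→d12:H1→d13:-→d14:-→d15:-→d16:-→d17:-→d18:-→d19:-→d20:H2→d21:-  best=H2
  add 208.63.0.0/16 -> H0 at depth 16
  ? 208.63.240.241  path d0:H0→d1:-→d2:-→d3:-→d4:-→d5:-→d6:-→d7:-→d8:-→d9:-→d10:-→d11:-→d12:-→d13:-→d14:-→d15:-→d16:H0→d17:-→d18:-→d19:-→d20:H1→d21:-→d22:-  best=H1
  ? 96.0.0.0  path d0:H0→d1:H1→d2:-→d3:H2  best=H2
  ? 118.174.169.172  path d0:H0→d1:H1→d2:-→d3:H2→d4:-→d5:-  best=H2
  add 212.97.160.0/20 -> H0 at depth 20
  ? 20.160.11.172  path d0:H0→d1:H1  best=H1
  del 208.63.242.136/30 (clear depth 30)
  add 112.8.214.0/24 -> H2 at depth 24
  ? 208.63.242.136  path d0:H0→d1:-→d2:-→d3:-→d4:-→d5:-→d6:-→d7:-→d8:-→d9:-→d10:-→d11:-→d12:-→d13:-→d14:-→d15:-→d16:H0→d17:-→d18:-→d19:-→d20:H1→d21:-→d22:-→d23:-→d24:-→d25:-→d26:-→d27:-→d28:-→d29:H0→d30:-  best=H0
  add 212.97.168.176/28 -> H0 at depth 28
  ? 96.0.0.151  path d0:H0→d1:H1→d2:-→d3:H2  best=H2

== LOOKUPS ==
["H2","H1","H2","H1","H2","H2","H1","H0","H2"]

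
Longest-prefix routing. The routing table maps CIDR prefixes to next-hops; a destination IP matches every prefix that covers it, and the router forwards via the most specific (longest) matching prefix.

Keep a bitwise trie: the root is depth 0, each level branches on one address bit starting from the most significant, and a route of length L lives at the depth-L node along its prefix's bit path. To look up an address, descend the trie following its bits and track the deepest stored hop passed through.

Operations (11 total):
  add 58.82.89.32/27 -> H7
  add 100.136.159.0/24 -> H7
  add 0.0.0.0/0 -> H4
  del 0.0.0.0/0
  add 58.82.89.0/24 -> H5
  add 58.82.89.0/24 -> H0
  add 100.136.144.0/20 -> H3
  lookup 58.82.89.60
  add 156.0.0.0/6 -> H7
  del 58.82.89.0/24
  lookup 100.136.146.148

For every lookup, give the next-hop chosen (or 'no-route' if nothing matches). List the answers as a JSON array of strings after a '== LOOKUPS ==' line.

Trace:
  + 58.82.89.32/27 (H7) depth=27
  + 100.136.159.0/24 (H7) depth=24
  + 0.0.0.0/0 (H4) depth=0
  del 0.0.0.0/0 (clear depth 0)
  + 58.82.89.0/24 (H5) depth=24
  + 58.82.89.0/24 (H0) depth=24
  + 100.136.144.0/20 (H3) depth=20
  ? 58.82.89.60  path d0:-→d1:-→d2:-→d3:-→d4:-→d5:-→d6:-→d7:-→d8:-→d9:-→d10:-→d11:-→d12:-→d13:-→d14:-→d15:-→d16:-→d17:-→d18:-→d19:-→d20:-→d21:-→d22:-→d23:-→d24:H0→d25:-→d26:-→d27:H7  best=H7
  + 156.0.0.0/6 (H7) depth=6
  del 58.82.89.0/24 (clear depth 24)
  ? 100.136.146.148  path d0:-→d1:-→d2:-→d3:-→d4:-→d5:-→d6:-→d7:-→d8:-→d9:-→d10:-→d11:-→d12:-→d13:-→d14:-→d15:-→d16:-→d17:-→d18:-→d19:-→d20:H3  best=H3

== LOOKUPS ==
["H7","H3"]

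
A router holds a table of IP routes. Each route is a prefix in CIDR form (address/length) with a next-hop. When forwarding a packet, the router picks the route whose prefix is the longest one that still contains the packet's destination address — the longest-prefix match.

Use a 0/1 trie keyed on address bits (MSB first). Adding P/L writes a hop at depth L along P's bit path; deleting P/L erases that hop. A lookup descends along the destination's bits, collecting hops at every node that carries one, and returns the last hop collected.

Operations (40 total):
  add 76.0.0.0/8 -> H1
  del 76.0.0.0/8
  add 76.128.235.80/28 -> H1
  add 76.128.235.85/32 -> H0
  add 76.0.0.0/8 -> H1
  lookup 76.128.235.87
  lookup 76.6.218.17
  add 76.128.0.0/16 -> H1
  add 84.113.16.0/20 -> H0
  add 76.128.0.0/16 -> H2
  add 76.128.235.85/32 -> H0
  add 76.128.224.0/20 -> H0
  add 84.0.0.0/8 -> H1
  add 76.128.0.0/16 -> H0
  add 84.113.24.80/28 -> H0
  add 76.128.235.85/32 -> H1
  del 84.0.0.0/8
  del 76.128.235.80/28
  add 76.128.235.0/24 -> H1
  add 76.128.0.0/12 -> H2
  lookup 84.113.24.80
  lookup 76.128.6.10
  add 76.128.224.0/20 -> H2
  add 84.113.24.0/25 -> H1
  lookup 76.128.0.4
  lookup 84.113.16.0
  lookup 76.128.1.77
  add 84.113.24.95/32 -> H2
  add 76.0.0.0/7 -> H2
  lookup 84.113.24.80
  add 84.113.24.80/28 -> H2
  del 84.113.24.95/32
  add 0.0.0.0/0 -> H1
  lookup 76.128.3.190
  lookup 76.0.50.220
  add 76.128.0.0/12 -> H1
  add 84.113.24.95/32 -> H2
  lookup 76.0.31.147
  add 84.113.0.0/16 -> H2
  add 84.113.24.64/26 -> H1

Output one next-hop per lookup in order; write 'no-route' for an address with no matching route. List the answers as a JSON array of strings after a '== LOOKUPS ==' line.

Trace:
  add 76.0.0.0/8 -> H1 at depth 8
  - 76.0.0.0/8 clear@8
  add 76.128.235.80/28 -> H1 at depth 28
  add 76.128.235.85/32 -> H0 at depth 32
  add 76.0.0.0/8 -> H1 at depth 8
  lookup 76.128.235.87: bits 010011001000000011101011010101 walk d0:-→d1:-→d2:-→d3:-→d4:-→d5:-→d6:-→d7:-→d8:H1→d9:-→d10:-→d11:-→d12:-→d13:-→d14:-→d15:-→d16:-→d17:-→d18:-→d19:-→d20:-→d21:-→d22:-→d23:-→d24:-→d25:-→d26:-→d27:-→d28:H1→d29:-→d30:- -> H1
  lookup 76.6.218.17: bits 01001100 walk d0:-→d1:-→d2:-→d3:-→d4:-→d5:-→d6:-→d7:-→d8:H1 -> H1
  add 76.128.0.0/16 -> H1 at depth 16
  add 84.113.16.0/20 -> H0 at depth 20
  add 76.128.0.0/16 -> H2 at depth 16
  add 76.128.235.85/32 -> H0 at depth 32
  add 76.128.224.0/20 -> H0 at depth 20
  add 84.0.0.0/8 -> H1 at depth 8
  add 76.128.0.0/16 -> H0 at depth 16
  add 84.113.24.80/28 -> H0 at depth 28
  add 76.128.235.85/32 -> H1 at depth 32
  - 84.0.0.0/8 clear@8
  - 76.128.235.80/28 clear@28
  add 76.128.235.0/24 -> H1 at depth 24
  add 76.128.0.0/12 -> H2 at depth 12
  lookup 84.113.24.80: bits 0101010001110001000110000101 walk d0:-→d1:-→d2:-→d3:-→d4:-→d5:-→d6:-→d7:-→d8:-→d9:-→d10:-→d11:-→d12:-→d13:-→d14:-→d15:-→d16:-→d17:-→d18:-→d19:-→d20:H0→d21:-→d22:-→d23:-→d24:-→d25:-→d26:-→d27:-→d28:H0 -> H0
  lookup 76.128.6.10: bits 0100110010000000 walk d0:-→d1:-→d2:-→d3:-→d4:-→d5:-→d6:-→d7:-→d8:H1→d9:-→d10:-→d11:-→d12:H2→d13:-→d14:-→d15:-→d16:H0 -> H0
  add 76.128.224.0/20 -> H2 at depth 20
  add 84.113.24.0/25 -> H1 at depth 25
  lookup 76.128.0.4: bits 0100110010000000 walk d0:-→d1:-→d2:-→d3:-→d4:-→d5:-→d6:-→d7:-→d8:H1→d9:-→d10:-→d11:-→d12:H2→d13:-→d14:-→d15:-→d16:H0 -> H0
  lookup 84.113.16.0: bits 01010100011100010001 walk d0:-→d1:-→d2:-→d3:-→d4:-→d5:-→d6:-→d7:-→d8:-→d9:-→d10:-→d11:-→d12:-→d13:-→d14:-→d15:-→d16:-→d17:-→d18:-→d19:-→d20:H0 -> H0
  lookup 76.128.1.77: bits 0100110010000000 walk d0:-→d1:-→d2:-→d3:-→d4:-→d5:-→d6:-→d7:-→d8:H1→d9:-→d10:-→d11:-→d12:H2→d13:-→d14:-→d15:-→d16:H0 -> H0
  add 84.113.24.95/32 -> H2 at depth 32
  add 76.0.0.0/7 -> H2 at depth 7
  lookup 84.113.24.80: bits 0101010001110001000110000101 walk d0:-→d1:-→d2:-→d3:-→d4:-→d5:-→d6:-→d7:-→d8:-→d9:-→d10:-→d11:-→d12:-→d13:-→d14:-→d15:-→d16:-→d17:-→d18:-→d19:-→d20:H0→d21:-→d22:-→d23:-→d24:-→d25:H1→d26:-→d27:-→d28:H0 -> H0
  add 84.113.24.80/28 -> H2 at depth 28
  - 84.113.24.95/32 clear@32
  add 0.0.0.0/0 -> H1 at depth 0
  lookup 76.128.3.190: bits 0100110010000000 walk d0:H1→d1:-→d2:-→d3:-→d4:-→d5:-→d6:-→d7:H2→d8:H1→d9:-→d10:-→d11:-→d12:H2→d13:-→d14:-→d15:-→d16:H0 -> H0
  lookup 76.0.50.220: bits 01001100 walk d0:H1→d1:-→d2:-→d3:-→d4:-→d5:-→d6:-→d7:H2→d8:H1 -> H1
  add 76.128.0.0/12 -> H1 at depth 12
  add 84.113.24.95/32 -> H2 at depth 32
  lookup 76.0.31.147: bits 01001100 walk d0:H1→d1:-→d2:-→d3:-→d4:-→d5:-→d6:-→d7:H2→d8:H1 -> H1
  add 84.113.0.0/16 -> H2 at depth 16
  add 84.113.24.64/26 -> H1 at depth 26

== LOOKUPS ==
["H1","H1","H0","H0","H0","H0","H0","H0","H0","H1","H1"]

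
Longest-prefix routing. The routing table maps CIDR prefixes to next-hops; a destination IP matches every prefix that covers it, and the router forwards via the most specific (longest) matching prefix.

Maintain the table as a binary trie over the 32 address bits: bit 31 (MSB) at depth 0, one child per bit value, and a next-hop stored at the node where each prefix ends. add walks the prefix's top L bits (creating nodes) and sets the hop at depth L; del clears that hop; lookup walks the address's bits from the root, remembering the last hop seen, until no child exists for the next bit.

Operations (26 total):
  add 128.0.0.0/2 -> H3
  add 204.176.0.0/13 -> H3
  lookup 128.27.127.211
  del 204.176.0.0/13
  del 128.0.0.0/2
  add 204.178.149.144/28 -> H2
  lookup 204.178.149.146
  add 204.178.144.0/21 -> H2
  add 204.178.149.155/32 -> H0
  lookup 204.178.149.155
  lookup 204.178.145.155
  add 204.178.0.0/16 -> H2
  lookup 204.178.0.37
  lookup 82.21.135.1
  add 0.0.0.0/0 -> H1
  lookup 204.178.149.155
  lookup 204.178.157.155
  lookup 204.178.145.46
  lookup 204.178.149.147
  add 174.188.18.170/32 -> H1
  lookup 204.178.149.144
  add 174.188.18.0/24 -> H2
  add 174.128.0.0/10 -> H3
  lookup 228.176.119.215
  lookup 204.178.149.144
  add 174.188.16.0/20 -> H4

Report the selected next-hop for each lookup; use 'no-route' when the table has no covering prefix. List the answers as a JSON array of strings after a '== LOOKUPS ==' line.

Trace:
  add 128.0.0.0/2 -> H3 at depth 2
  add 204.176.0.0/13 -> H3 at depth 13
  Q 128.27.127.211: descend 10 ; hops seen [H3] ; pick H3
  - 204.176.0.0/13 clear@13
  - 128.0.0.0/2 clear@2
  add 204.178.149.144/28 -> H2 at depth 28
  Q 204.178.149.146: descend 1100110010110010100101011001 ; hops seen [H2] ; pick H2
  add 204.178.144.0/21 -> H2 at depth 21
  add 204.178.149.155/32 -> H0 at depth 32
  Q 204.178.149.155: descend 11001100101100101001010110011011 ; hops seen [H2,H2,H0] ; pick H0
  Q 204.178.145.155: descend 110011001011001010010 ; hops seen [H2] ; pick H2
  add 204.178.0.0/16 -> H2 at depth 16
  Q 204.178.0.37: descend 1100110010110010 ; hops seen [H2] ; pick H2
  Q 82.21.135.1: descend ε ; hops seen [∅] ; pick no-route
  add 0.0.0.0/0 -> H1 at depth 0
  Q 204.178.149.155: descend 11001100101100101001010110011011 ; hops seen [H1,H2,H2,H2,H0] ; pick H0
  Q 204.178.157.155: descend 11001100101100101001 ; hops seen [H1,H2] ; pick H2
  Q 204.178.145.46: descend 110011001011001010010 ; hops seen [H1,H2,H2] ; pick H2
  Q 204.178.149.147: descend 1100110010110010100101011001 ; hops seen [H1,H2,H2,H2] ; pick H2
  add 174.188.18.170/32 -> H1 at depth 32
  Q 204.178.149.144: descend 1100110010110010100101011001 ; hops seen [H1,H2,H2,H2] ; pick H2
  add 174.188.18.0/24 -> H2 at depth 24
  add 174.128.0.0/10 -> H3 at depth 10
  Q 228.176.119.215: descend 11 ; hops seen [H1] ; pick H1
  Q 204.178.149.144: descend 1100110010110010100101011001 ; hops seen [H1,H2,H2,H2] ; pick H2
  add 174.188.16.0/20 -> H4 at depth 20

== LOOKUPS ==
["H3","H2","H0","H2","H2","no-route","H0","H2","H2","H2","H2","H1","H2"]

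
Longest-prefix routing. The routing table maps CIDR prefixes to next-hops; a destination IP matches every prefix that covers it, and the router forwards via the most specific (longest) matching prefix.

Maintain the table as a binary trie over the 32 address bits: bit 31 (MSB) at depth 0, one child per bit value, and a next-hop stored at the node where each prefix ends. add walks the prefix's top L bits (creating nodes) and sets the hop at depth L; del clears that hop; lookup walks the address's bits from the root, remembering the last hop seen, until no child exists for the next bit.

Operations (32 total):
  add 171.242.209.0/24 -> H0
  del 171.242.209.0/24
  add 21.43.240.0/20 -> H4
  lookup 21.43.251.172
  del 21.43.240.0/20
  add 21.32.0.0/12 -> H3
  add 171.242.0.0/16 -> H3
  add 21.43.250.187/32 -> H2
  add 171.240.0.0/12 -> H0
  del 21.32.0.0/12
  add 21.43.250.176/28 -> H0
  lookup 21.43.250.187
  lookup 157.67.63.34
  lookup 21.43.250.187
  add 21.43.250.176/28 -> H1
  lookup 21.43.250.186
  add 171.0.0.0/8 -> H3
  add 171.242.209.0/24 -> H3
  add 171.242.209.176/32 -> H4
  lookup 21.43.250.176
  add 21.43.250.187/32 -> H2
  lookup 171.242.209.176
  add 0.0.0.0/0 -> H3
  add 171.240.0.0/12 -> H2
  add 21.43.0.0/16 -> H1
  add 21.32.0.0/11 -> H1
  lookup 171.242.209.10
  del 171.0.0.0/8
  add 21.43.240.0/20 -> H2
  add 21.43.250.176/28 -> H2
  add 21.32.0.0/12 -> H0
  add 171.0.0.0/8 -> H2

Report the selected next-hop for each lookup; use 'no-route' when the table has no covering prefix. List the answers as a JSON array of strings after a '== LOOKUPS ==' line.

Process each operation:
  + 171.242.209.0/24 (H0) depth=24
  - 171.242.209.0/24 clear@24
  + 21.43.240.0/20 (H4) depth=20
  Q 21.43.251.172: descend 00010101001010111111 ; hops seen [H4] ; pick H4
  - 21.43.240.0/20 clear@20
  + 21.32.0.0/12 (H3) depth=12
  + 171.242.0.0/16 (H3) depth=16
  + 21.43.250.187/32 (H2) depth=32
  + 171.240.0.0/12 (H0) depth=12
  - 21.32.0.0/12 clear@12
  + 21.43.250.176/28 (H0) depth=28
  Q 21.43.250.187: descend 00010101001010111111101010111011 ; hops seen [H0,H2] ; pick H2
  Q 157.67.63.34: descend 10 ; hops seen [∅] ; pick no-route
  Q 21.43.250.187: descend 00010101001010111111101010111011 ; hops seen [H0,H2] ; pick H2
  + 21.43.250.176/28 (H1) depth=28
  Q 21.43.250.186: descend 0001010100101011111110101011101 ; hops seen [H1] ; pick H1
  + 171.0.0.0/8 (H3) depth=8
  + 171.242.209.0/24 (H3) depth=24
  + 171.242.209.176/32 (H4) depth=32
  Q 21.43.250.176: descend 0001010100101011111110101011 ; hops seen [H1] ; pick H1
  + 21.43.250.187/32 (H2) depth=32
  Q 171.242.209.176: descend 10101011111100101101000110110000 ; hops seen [H3,H0,H3,H3,H4] ; pick H4
  + 0.0.0.0/0 (H3) depth=0
  + 171.240.0.0/12 (H2) depth=12
  + 21.43.0.0/16 (H1) depth=16
  + 21.32.0.0/11 (H1) depth=11
  Q 171.242.209.10: descend 101010111111001011010001 ; hops seen [H3,H3,H2,H3,H3] ; pick H3
  - 171.0.0.0/8 clear@8
  + 21.43.240.0/20 (H2) depth=20
  + 21.43.250.176/28 (H2) depth=28
  + 21.32.0.0/12 (H0) depth=12
  + 171.0.0.0/8 (H2) depth=8

== LOOKUPS ==
["H4","H2","no-route","H2","H1","H1","H4","H3"]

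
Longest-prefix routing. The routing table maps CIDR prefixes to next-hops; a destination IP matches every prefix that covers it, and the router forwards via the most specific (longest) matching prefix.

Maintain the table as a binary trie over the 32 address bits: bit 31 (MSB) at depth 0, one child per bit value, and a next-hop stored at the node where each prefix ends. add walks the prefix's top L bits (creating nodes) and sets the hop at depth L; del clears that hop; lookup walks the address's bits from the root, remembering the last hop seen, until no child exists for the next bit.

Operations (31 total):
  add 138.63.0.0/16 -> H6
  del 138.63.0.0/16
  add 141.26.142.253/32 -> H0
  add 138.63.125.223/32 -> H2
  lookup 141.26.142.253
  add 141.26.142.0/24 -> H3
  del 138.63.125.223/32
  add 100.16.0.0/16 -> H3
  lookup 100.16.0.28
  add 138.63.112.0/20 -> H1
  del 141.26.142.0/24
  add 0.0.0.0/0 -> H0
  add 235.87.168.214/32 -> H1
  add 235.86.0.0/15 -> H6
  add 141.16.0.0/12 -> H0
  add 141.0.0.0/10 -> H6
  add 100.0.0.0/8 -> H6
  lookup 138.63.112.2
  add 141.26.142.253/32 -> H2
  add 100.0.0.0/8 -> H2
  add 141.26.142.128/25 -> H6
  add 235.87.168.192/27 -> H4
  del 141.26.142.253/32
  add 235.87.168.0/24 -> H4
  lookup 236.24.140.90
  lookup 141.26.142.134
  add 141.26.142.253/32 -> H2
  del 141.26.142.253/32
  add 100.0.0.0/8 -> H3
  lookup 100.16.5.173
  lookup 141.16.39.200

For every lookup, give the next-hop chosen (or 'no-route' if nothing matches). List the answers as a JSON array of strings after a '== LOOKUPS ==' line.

Process each operation:
  add 138.63.0.0/16 -> H6 at depth 16
  - 138.63.0.0/16 clear@16
  add 141.26.142.253/32 -> H0 at depth 32
  add 138.63.125.223/32 -> H2 at depth 32
  lookup 141.26.142.253: bits 10001101000110101000111011111101 walk d0:-→d1:-→d2:-→d3:-→d4:-→d5:-→d6:-→d7:-→d8:-→d9:-→d10:-→d11:-→d12:-→d13:-→d14:-→d15:-→d16:-→d17:-→d18:-→d19:-→d20:-→d21:-→d22:-→d23:-→d24:-→d25:-→d26:-→d27:-→d28:-→d29:-→d30:-→d31:-→d32:H0 -> H0
  add 141.26.142.0/24 -> H3 at depth 24
  - 138.63.125.223/32 clear@32
  add 100.16.0.0/16 -> H3 at depth 16
  lookup 100.16.0.28: bits 0110010000010000 walk d0:-→d1:-→d2:-→d3:-→d4:-→d5:-→d6:-→d7:-→d8:-→d9:-→d10:-→d11:-→d12:-→d13:-→d14:-→d15:-→d16:H3 -> H3
  add 138.63.112.0/20 -> H1 at depth 20
  - 141.26.142.0/24 clear@24
  add 0.0.0.0/0 -> H0 at depth 0
  add 235.87.168.214/32 -> H1 at depth 32
  add 235.86.0.0/15 -> H6 at depth 15
  add 141.16.0.0/12 -> H0 at depth 12
  add 141.0.0.0/10 -> H6 at depth 10
  add 100.0.0.0/8 -> H6 at depth 8
  lookup 138.63.112.2: bits 10001010001111110111 walk d0:H0→d1:-→d2:-→d3:-→d4:-→d5:-→d6:-→d7:-→d8:-→d9:-→d10:-→d11:-→d12:-→d13:-→d14:-→d15:-→d16:-→d17:-→d18:-→d19:-→d20:H1 -> H1
  add 141.26.142.253/32 -> H2 at depth 32
  add 100.0.0.0/8 -> H2 at depth 8
  add 141.26.142.128/25 -> H6 at depth 25
  add 235.87.168.192/27 -> H4 at depth 27
  - 141.26.142.253/32 clear@32
  add 235.87.168.0/24 -> H4 at depth 24
  lookup 236.24.140.90: bits 11101 walk d0:H0→d1:-→d2:-→d3:-→d4:-→d5:- -> H0
  lookup 141.26.142.134: bits 1000110100011010100011101 walk d0:H0→d1:-→d2:-→d3:-→d4:-→d5:-→d6:-→d7:-→d8:-→d9:-→d10:H6→d11:-→d12:H0→d13:-→d14:-→d15:-→d16:-→d17:-→d18:-→d19:-→d20:-→d21:-→d22:-→d23:-→d24:-→d25:H6 -> H6
  add 141.26.142.253/32 -> H2 at depth 32
  - 141.26.142.253/32 clear@32
  add 100.0.0.0/8 -> H3 at depth 8
  lookup 100.16.5.173: bits 0110010000010000 walk d0:H0→d1:-→d2:-→d3:-→d4:-→d5:-→d6:-→d7:-→d8:H3→d9:-→d10:-→d11:-→d12:-→d13:-→d14:-→d15:-→d16:H3 -> H3
  lookup 141.16.39.200: bits 100011010001 walk d0:H0→d1:-→d2:-→d3:-→d4:-→d5:-→d6:-→d7:-→d8:-→d9:-→d10:H6→d11:-→d12:H0 -> H0

== LOOKUPS ==
["H0","H3","H1","H0","H6","H3","H0"]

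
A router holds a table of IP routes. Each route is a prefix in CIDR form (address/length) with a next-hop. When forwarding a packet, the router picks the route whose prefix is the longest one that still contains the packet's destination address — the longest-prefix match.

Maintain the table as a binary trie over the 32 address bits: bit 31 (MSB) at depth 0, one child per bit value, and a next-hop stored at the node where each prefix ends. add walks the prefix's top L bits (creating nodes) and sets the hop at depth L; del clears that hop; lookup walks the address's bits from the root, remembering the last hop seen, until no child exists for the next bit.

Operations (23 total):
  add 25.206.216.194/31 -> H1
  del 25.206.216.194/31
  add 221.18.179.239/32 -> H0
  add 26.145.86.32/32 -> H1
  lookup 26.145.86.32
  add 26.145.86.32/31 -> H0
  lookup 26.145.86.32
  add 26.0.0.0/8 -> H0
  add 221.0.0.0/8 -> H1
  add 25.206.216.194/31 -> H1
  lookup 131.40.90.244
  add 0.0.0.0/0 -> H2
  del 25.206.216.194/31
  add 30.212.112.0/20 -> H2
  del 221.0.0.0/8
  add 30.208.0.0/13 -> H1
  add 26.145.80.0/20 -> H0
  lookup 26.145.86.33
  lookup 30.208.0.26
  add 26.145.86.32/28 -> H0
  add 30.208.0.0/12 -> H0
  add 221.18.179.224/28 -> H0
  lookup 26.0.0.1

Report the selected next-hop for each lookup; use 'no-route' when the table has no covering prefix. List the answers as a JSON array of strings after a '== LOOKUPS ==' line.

Process each operation:
  + 25.206.216.194/31 (H1) depth=31
  del 25.206.216.194/31 (clear depth 31)
  + 221.18.179.239/32 (H0) depth=32
  + 26.145.86.32/32 (H1) depth=32
  Q 26.145.86.32: descend 00011010100100010101011000100000 ; hops seen [H1] ; pick H1
  + 26.145.86.32/31 (H0) depth=31
  Q 26.145.86.32: descend 00011010100100010101011000100000 ; hops seen [H0,H1] ; pick H1
  + 26.0.0.0/8 (H0) depth=8
  + 221.0.0.0/8 (H1) depth=8
  + 25.206.216.194/31 (H1) depth=31
  Q 131.40.90.244: descend 1 ; hops seen [∅] ; pick no-route
  + 0.0.0.0/0 (H2) depth=0
  del 25.206.216.194/31 (clear depth 31)
  + 30.212.112.0/20 (H2) depth=20
  del 221.0.0.0/8 (clear depth 8)
  + 30.208.0.0/13 (H1) depth=13
  + 26.145.80.0/20 (H0) depth=20
  Q 26.145.86.33: descend 0001101010010001010101100010000 ; hops seen [H2,H0,H0,H0] ; pick H0
  Q 30.208.0.26: descend 0001111011010 ; hops seen [H2,H1] ; pick H1
  + 26.145.86.32/28 (H0) depth=28
  + 30.208.0.0/12 (H0) depth=12
  + 221.18.179.224/28 (H0) depth=28
  Q 26.0.0.1: descend 00011010 ; hops seen [H2,H0] ; pick H0

== LOOKUPS ==
["H1","H1","no-route","H0","H1","H0"]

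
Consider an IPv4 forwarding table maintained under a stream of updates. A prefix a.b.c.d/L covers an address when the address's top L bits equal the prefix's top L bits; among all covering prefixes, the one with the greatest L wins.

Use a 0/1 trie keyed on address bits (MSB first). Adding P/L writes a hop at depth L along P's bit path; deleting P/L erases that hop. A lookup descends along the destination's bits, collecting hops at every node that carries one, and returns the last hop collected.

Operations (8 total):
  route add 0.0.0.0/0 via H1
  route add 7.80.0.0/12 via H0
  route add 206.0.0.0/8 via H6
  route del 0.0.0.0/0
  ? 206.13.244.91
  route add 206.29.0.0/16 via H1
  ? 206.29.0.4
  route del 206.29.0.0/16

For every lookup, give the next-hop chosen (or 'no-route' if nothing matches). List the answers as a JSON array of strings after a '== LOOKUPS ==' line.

Apply in order:
  add 0.0.0.0/0 -> H1 at depth 0
  add 7.80.0.0/12 -> H0 at depth 12
  add 206.0.0.0/8 -> H6 at depth 8
  - 0.0.0.0/0 clear@0
  Q 206.13.244.91: descend 11001110 ; hops seen [H6] ; pick H6
  add 206.29.0.0/16 -> H1 at depth 16
  Q 206.29.0.4: descend 1100111000011101 ; hops seen [H6,H1] ; pick H1
  - 206.29.0.0/16 clear@16

== LOOKUPS ==
["H6","H1"]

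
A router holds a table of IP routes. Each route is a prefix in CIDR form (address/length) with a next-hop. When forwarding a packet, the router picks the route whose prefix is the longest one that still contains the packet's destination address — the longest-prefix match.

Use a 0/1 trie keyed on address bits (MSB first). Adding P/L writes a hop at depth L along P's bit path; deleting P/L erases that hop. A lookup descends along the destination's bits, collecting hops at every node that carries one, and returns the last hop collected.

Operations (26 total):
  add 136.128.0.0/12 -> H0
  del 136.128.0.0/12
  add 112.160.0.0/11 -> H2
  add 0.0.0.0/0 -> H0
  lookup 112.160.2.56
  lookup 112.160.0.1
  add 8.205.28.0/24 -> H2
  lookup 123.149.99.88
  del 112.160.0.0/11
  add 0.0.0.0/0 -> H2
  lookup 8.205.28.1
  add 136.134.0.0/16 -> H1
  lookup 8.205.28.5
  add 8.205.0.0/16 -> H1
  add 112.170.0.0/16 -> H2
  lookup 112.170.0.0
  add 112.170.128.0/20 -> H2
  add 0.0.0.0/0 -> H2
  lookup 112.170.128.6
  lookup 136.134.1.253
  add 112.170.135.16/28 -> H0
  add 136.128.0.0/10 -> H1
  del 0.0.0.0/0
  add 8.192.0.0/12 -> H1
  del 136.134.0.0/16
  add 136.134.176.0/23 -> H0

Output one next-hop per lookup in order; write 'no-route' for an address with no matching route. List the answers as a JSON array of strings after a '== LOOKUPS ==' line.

Process each operation:
  add 136.128.0.0/12 -> H0 at depth 12
  - 136.128.0.0/12 clear@12
  add 112.160.0.0/11 -> H2 at depth 11
  add 0.0.0.0/0 -> H0 at depth 0
  Q 112.160.2.56: descend 01110000101 ; hops seen [H0,H2] ; pick H2
  Q 112.160.0.1: descend 01110000101 ; hops seen [H0,H2] ; pick H2
  add 8.205.28.0/24 -> H2 at depth 24
  Q 123.149.99.88: descend 0111 ; hops seen [H0] ; pick H0
  - 112.160.0.0/11 clear@11
  add 0.0.0.0/0 -> H2 at depth 0
  Q 8.205.28.1: descend 000010001100110100011100 ; hops seen [H2,H2] ; pick H2
  add 136.134.0.0/16 -> H1 at depth 16
  Q 8.205.28.5: descend 000010001100110100011100 ; hops seen [H2,H2] ; pick H2
  add 8.205.0.0/16 -> H1 at depth 16
  add 112.170.0.0/16 -> H2 at depth 16
  Q 112.170.0.0: descend 0111000010101010 ; hops seen [H2,H2] ; pick H2
  add 112.170.128.0/20 -> H2 at depth 20
  add 0.0.0.0/0 -> H2 at depth 0
  Q 112.170.128.6: descend 01110000101010101000 ; hops seen [H2,H2,H2] ; pick H2
  Q 136.134.1.253: descend 1000100010000110 ; hops seen [H2,H1] ; pick H1
  add 112.170.135.16/28 -> H0 at depth 28
  add 136.128.0.0/10 -> H1 at depth 10
  - 0.0.0.0/0 clear@0
  add 8.192.0.0/12 -> H1 at depth 12
  - 136.134.0.0/16 clear@16
  add 136.134.176.0/23 -> H0 at depth 23

== LOOKUPS ==
["H2","H2","H0","H2","H2","H2","H2","H1"]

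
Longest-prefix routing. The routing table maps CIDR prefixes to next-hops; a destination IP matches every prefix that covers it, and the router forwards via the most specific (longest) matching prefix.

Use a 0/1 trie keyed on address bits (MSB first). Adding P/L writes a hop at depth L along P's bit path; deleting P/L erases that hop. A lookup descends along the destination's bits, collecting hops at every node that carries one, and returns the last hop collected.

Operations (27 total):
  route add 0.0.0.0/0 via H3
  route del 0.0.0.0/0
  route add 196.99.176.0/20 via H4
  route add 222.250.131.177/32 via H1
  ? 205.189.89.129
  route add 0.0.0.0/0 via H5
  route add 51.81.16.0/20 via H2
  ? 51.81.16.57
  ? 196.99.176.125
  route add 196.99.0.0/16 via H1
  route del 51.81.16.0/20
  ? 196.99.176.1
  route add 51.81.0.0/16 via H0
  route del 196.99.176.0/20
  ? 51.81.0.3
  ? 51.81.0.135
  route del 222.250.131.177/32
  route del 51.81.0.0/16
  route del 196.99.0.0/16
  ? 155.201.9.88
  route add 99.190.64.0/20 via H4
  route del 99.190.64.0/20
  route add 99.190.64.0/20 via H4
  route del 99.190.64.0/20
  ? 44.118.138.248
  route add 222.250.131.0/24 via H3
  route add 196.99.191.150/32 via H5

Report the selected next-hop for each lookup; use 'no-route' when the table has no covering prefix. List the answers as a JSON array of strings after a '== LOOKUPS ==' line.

Process each operation:
  + 0.0.0.0/0 (H3) depth=0
  - 0.0.0.0/0 clear@0
  + 196.99.176.0/20 (H4) depth=20
  + 222.250.131.177/32 (H1) depth=32
  lookup 205.189.89.129: bits 1100 walk d0:-→d1:-→d2:-→d3:-→d4:- -> no-route
  + 0.0.0.0/0 (H5) depth=0
  + 51.81.16.0/20 (H2) depth=20
  lookup 51.81.16.57: bits 00110011010100010001 walk d0:H5→d1:-→d2:-→d3:-→d4:-→d5:-→d6:-→d7:-→d8:-→d9:-→d10:-→d11:-→d12:-→d13:-→d14:-→d15:-→d16:-→d17:-→d18:-→d19:-→d20:H2 -> H2
  lookup 196.99.176.125: bits 11000100011000111011 walk d0:H5→d1:-→d2:-→d3:-→d4:-→d5:-→d6:-→d7:-→d8:-→d9:-→d10:-→d11:-→d12:-→d13:-→d14:-→d15:-→d16:-→d17:-→d18:-→d19:-→d20:H4 -> H4
  + 196.99.0.0/16 (H1) depth=16
  - 51.81.16.0/20 clear@20
  lookup 196.99.176.1: bits 11000100011000111011 walk d0:H5→d1:-→d2:-→d3:-→d4:-→d5:-→d6:-→d7:-→d8:-→d9:-→d10:-→d11:-→d12:-→d13:-→d14:-→d15:-→d16:H1→d17:-→d18:-→d19:-→d20:H4 -> H4
  + 51.81.0.0/16 (H0) depth=16
  - 196.99.176.0/20 clear@20
  lookup 51.81.0.3: bits 0011001101010001000 walk d0:H5→d1:-→d2:-→d3:-→d4:-→d5:-→d6:-→d7:-→d8:-→d9:-→d10:-→d11:-→d12:-→d13:-→d14:-→d15:-→d16:H0→d17:-→d18:-→d19:- -> H0
  lookup 51.81.0.135: bits 0011001101010001000 walk d0:H5→d1:-→d2:-→d3:-→d4:-→d5:-→d6:-→d7:-→d8:-→d9:-→d10:-→d11:-→d12:-→d13:-→d14:-→d15:-→d16:H0→d17:-→d18:-→d19:- -> H0
  - 222.250.131.177/32 clear@32
  - 51.81.0.0/16 clear@16
  - 196.99.0.0/16 clear@16
  lookup 155.201.9.88: bits 1 walk d0:H5→d1:- -> H5
  + 99.190.64.0/20 (H4) depth=20
  - 99.190.64.0/20 clear@20
  + 99.190.64.0/20 (H4) depth=20
  - 99.190.64.0/20 clear@20
  lookup 44.118.138.248: bits 001 walk d0:H5→d1:-→d2:-→d3:- -> H5
  + 222.250.131.0/24 (H3) depth=24
  + 196.99.191.150/32 (H5) depth=32

== LOOKUPS ==
["no-route","H2","H4","H4","H0","H0","H5","H5"]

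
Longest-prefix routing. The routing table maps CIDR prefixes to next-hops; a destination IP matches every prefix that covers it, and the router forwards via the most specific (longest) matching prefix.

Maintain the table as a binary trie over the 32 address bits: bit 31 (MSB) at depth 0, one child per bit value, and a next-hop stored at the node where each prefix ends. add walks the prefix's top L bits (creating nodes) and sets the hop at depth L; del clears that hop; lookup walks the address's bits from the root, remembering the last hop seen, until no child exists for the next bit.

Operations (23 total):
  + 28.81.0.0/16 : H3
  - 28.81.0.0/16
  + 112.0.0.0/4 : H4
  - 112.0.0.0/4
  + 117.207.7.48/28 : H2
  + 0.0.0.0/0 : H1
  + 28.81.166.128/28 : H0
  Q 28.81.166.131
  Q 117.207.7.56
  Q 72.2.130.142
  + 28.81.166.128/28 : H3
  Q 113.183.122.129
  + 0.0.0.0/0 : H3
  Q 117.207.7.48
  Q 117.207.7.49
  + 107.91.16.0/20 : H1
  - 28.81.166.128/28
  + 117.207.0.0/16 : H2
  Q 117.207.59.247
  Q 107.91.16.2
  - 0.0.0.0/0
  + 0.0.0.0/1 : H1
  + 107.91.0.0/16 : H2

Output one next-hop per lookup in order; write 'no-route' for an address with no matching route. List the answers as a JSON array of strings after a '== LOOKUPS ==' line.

Trace:
  + 28.81.0.0/16 (H3) depth=16
  del 28.81.0.0/16 (clear depth 16)
  + 112.0.0.0/4 (H4) depth=4
  del 112.0.0.0/4 (clear depth 4)
  + 117.207.7.48/28 (H2) depth=28
  + 0.0.0.0/0 (H1) depth=0
  + 28.81.166.128/28 (H0) depth=28
  lookup 28.81.166.131: bits 0001110001010001101001101000 walk d0:H1→d1:-→d2:-→d3:-→d4:-→d5:-→d6:-→d7:-→d8:-→d9:-→d10:-→d11:-→d12:-→d13:-→d14:-→d15:-→d16:-→d17:-→d18:-→d19:-→d20:-→d21:-→d22:-→d23:-→d24:-→d25:-→d26:-→d27:-→d28:H0 -> H0
  lookup 117.207.7.56: bits 0111010111001111000001110011 walk d0:H1→d1:-→d2:-→d3:-→d4:-→d5:-→d6:-→d7:-→d8:-→d9:-→d10:-→d11:-→d12:-→d13:-→d14:-→d15:-→d16:-→d17:-→d18:-→d19:-→d20:-→d21:-→d22:-→d23:-→d24:-→d25:-→d26:-→d27:-→d28:H2 -> H2
  lookup 72.2.130.142: bits 01 walk d0:H1→d1:-→d2:- -> H1
  + 28.81.166.128/28 (H3) depth=28
  lookup 113.183.122.129: bits 01110 walk d0:H1→d1:-→d2:-→d3:-→d4:-→d5:- -> H1
  + 0.0.0.0/0 (H3) depth=0
  lookup 117.207.7.48: bits 0111010111001111000001110011 walk d0:H3→d1:-→d2:-→d3:-→d4:-→d5:-→d6:-→d7:-→d8:-→d9:-→d10:-→d11:-→d12:-→d13:-→d14:-→d15:-→d16:-→d17:-→d18:-→d19:-→d20:-→d21:-→d22:-→d23:-→d24:-→d25:-→d26:-→d27:-→d28:H2 -> H2
  lookup 117.207.7.49: bits 0111010111001111000001110011 walk d0:H3→d1:-→d2:-→d3:-→d4:-→d5:-→d6:-→d7:-→d8:-→d9:-→d10:-→d11:-→d12:-→d13:-→d14:-→d15:-→d16:-→d17:-→d18:-→d19:-→d20:-→d21:-→d22:-→d23:-→d24:-→d25:-→d26:-→d27:-→d28:H2 -> H2
  + 107.91.16.0/20 (H1) depth=20
  del 28.81.166.128/28 (clear depth 28)
  + 117.207.0.0/16 (H2) depth=16
  lookup 117.207.59.247: bits 011101011100111100 walk d0:H3→d1:-→d2:-→d3:-→d4:-→d5:-→d6:-→d7:-→d8:-→d9:-→d10:-→d11:-→d12:-→d13:-→d14:-→d15:-→d16:H2→d17:-→d18:- -> H2
  lookup 107.91.16.2: bits 01101011010110110001 walk d0:H3→d1:-→d2:-→d3:-→d4:-→d5:-→d6:-→d7:-→d8:-→d9:-→d10:-→d11:-→d12:-→d13:-→d14:-→d15:-→d16:-→d17:-→d18:-→d19:-→d20:H1 -> H1
  del 0.0.0.0/0 (clear depth 0)
  + 0.0.0.0/1 (H1) depth=1
  + 107.91.0.0/16 (H2) depth=16

== LOOKUPS ==
["H0","H2","H1","H1","H2","H2","H2","H1"]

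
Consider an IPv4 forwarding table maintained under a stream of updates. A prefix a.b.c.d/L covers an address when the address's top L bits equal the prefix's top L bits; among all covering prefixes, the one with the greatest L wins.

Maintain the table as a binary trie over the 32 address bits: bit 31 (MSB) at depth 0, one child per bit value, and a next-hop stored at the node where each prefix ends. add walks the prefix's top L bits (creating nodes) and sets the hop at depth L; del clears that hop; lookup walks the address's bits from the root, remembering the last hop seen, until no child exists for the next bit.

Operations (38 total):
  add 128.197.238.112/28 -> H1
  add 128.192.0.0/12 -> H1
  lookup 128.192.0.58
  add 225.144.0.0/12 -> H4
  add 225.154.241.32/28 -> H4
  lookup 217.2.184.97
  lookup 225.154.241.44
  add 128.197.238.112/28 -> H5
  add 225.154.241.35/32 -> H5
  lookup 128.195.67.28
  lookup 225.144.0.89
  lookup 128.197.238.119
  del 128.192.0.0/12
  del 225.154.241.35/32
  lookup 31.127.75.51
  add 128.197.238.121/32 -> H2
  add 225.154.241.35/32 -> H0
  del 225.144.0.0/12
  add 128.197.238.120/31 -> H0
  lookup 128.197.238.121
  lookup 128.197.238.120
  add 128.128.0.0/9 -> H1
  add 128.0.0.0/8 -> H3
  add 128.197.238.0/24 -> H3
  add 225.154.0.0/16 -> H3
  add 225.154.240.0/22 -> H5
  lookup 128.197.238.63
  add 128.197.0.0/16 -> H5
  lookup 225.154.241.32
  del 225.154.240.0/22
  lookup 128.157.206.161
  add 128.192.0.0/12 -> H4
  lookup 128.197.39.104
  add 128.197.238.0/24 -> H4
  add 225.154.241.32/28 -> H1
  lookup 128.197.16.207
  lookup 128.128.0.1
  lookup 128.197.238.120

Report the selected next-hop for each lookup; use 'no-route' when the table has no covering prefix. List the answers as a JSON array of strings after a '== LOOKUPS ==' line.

Process each operation:
  add 128.197.238.112/28 -> H1 at depth 28
  add 128.192.0.0/12 -> H1 at depth 12
  Q 128.192.0.58: descend 1000000011000 ; hops seen [H1] ; pick H1
  add 225.144.0.0/12 -> H4 at depth 12
  add 225.154.241.32/28 -> H4 at depth 28
  Q 217.2.184.97: descend 11 ; hops seen [∅] ; pick no-route
  Q 225.154.241.44: descend 1110000110011010111100010010 ; hops seen [H4,H4] ; pick H4
  add 128.197.238.112/28 -> H5 at depth 28
  add 225.154.241.35/32 -> H5 at depth 32
  Q 128.195.67.28: descend 1000000011000 ; hops seen [H1] ; pick H1
  Q 225.144.0.89: descend 111000011001 ; hops seen [H4] ; pick H4
  Q 128.197.238.119: descend 1000000011000101111011100111 ; hops seen [H1,H5] ; pick H5
  del 128.192.0.0/12 (clear depth 12)
  del 225.154.241.35/32 (clear depth 32)
  Q 31.127.75.51: descend ε ; hops seen [∅] ; pick no-route
  add 128.197.238.121/32 -> H2 at depth 32
  add 225.154.241.35/32 -> H0 at depth 32
  del 225.144.0.0/12 (clear depth 12)
  add 128.197.238.120/31 -> H0 at depth 31
  Q 128.197.238.121: descend 10000000110001011110111001111001 ; hops seen [H5,H0,H2] ; pick H2
  Q 128.197.238.120: descend 1000000011000101111011100111100 ; hops seen [H5,H0] ; pick H0
  add 128.128.0.0/9 -> H1 at depth 9
  add 128.0.0.0/8 -> H3 at depth 8
  add 128.197.238.0/24 -> H3 at depth 24
  add 225.154.0.0/16 -> H3 at depth 16
  add 225.154.240.0/22 -> H5 at depth 22
  Q 128.197.238.63: descend 1000000011000101111011100 ; hops seen [H3,H1,H3] ; pick H3
  add 128.197.0.0/16 -> H5 at depth 16
  Q 225.154.241.32: descend 111000011001101011110001001000 ; hops seen [H3,H5,H4] ; pick H4
  del 225.154.240.0/22 (clear depth 22)
  Q 128.157.206.161: descend 100000001 ; hops seen [H3,H1] ; pick H1
  add 128.192.0.0/12 -> H4 at depth 12
  Q 128.197.39.104: descend 1000000011000101 ; hops seen [H3,H1,H4,H5] ; pick H5
  add 128.197.238.0/24 -> H4 at depth 24
  add 225.154.241.32/28 -> H1 at depth 28
  Q 128.197.16.207: descend 1000000011000101 ; hops seen [H3,H1,H4,H5] ; pick H5
  Q 128.128.0.1: descend 100000001 ; hops seen [H3,H1] ; pick H1
  Q 128.197.238.120: descend 1000000011000101111011100111100 ; hops seen [H3,H1,H4,H5,H4,H5,H0] ; pick H0

== LOOKUPS ==
["H1","no-route","H4","H1","H4","H5","no-route","H2","H0","H3","H4","H1","H5","H5","H1","H0"]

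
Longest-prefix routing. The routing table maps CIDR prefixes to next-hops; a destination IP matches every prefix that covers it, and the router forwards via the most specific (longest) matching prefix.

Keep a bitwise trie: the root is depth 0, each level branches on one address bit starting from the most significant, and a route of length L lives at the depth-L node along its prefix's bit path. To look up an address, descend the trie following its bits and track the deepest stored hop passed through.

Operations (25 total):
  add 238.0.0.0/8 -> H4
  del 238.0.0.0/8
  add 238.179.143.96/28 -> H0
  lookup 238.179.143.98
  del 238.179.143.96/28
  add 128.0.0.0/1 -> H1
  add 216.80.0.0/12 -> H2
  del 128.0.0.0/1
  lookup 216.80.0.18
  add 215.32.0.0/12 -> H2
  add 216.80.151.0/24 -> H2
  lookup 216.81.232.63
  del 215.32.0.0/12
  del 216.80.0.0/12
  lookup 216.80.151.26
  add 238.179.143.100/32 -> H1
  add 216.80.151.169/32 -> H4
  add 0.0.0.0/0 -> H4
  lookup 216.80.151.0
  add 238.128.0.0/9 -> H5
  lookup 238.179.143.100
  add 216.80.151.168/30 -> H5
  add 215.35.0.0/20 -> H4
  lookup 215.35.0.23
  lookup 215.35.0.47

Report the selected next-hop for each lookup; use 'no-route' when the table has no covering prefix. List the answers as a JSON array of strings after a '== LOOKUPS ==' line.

Trace:
  add 238.0.0.0/8 -> H4 at depth 8
  - 238.0.0.0/8 clear@8
  add 238.179.143.96/28 -> H0 at depth 28
  ? 238.179.143.98  path d0:-→d1:-→d2:-→d3:-→d4:-→d5:-→d6:-→d7:-→d8:-→d9:-→d10:-→d11:-→d12:-→d13:-→d14:-→d15:-→d16:-→d17:-→d18:-→d19:-→d20:-→d21:-→d22:-→d23:-→d24:-→d25:-→d26:-→d27:-→d28:H0  best=H0
  - 238.179.143.96/28 clear@28
  add 128.0.0.0/1 -> H1 at depth 1
  add 216.80.0.0/12 -> H2 at depth 12
  - 128.0.0.0/1 clear@1
  ? 216.80.0.18  path d0:-→d1:-→d2:-→d3:-→d4:-→d5:-→d6:-→d7:-→d8:-→d9:-→d10:-→d11:-→d12:H2  best=H2
  add 215.32.0.0/12 -> H2 at depth 12
  add 216.80.151.0/24 -> H2 at depth 24
  ? 216.81.232.63  path d0:-→d1:-→d2:-→d3:-→d4:-→d5:-→d6:-→d7:-→d8:-→d9:-→d10:-→d11:-→d12:H2→d13:-→d14:-→d15:-  best=H2
  - 215.32.0.0/12 clear@12
  - 216.80.0.0/12 clear@12
  ? 216.80.151.26  path d0:-→d1:-→d2:-→d3:-→d4:-→d5:-→d6:-→d7:-→d8:-→d9:-→d10:-→d11:-→d12:-→d13:-→d14:-→d15:-→d16:-→d17:-→d18:-→d19:-→d20:-→d21:-→d22:-→d23:-→d24:H2  best=H2
  add 238.179.143.100/32 -> H1 at depth 32
  add 216.80.151.169/32 -> H4 at depth 32
  add 0.0.0.0/0 -> H4 at depth 0
  ? 216.80.151.0  path d0:H4→d1:-→d2:-→d3:-→d4:-→d5:-→d6:-→d7:-→d8:-→d9:-→d10:-→d11:-→d12:-→d13:-→d14:-→d15:-→d16:-→d17:-→d18:-→d19:-→d20:-→d21:-→d22:-→d23:-→d24:H2  best=H2
  add 238.128.0.0/9 -> H5 at depth 9
  ? 238.179.143.100  path d0:H4→d1:-→d2:-→d3:-→d4:-→d5:-→d6:-→d7:-→d8:-→d9:H5→d10:-→d11:-→d12:-→d13:-→d14:-→d15:-→d16:-→d17:-→d18:-→d19:-→d20:-→d21:-→d22:-→d23:-→d24:-→d25:-→d26:-→d27:-→d28:-→d29:-→d30:-→d31:-→d32:H1  best=H1
  add 216.80.151.168/30 -> H5 at depth 30
  add 215.35.0.0/20 -> H4 at depth 20
  ? 215.35.0.23  path d0:H4→d1:-→d2:-→d3:-→d4:-→d5:-→d6:-→d7:-→d8:-→d9:-→d10:-→d11:-→d12:-→d13:-→d14:-→d15:-→d16:-→d17:-→d18:-→d19:-→d20:H4  best=H4
  ? 215.35.0.47  path d0:H4→d1:-→d2:-→d3:-→d4:-→d5:-→d6:-→d7:-→d8:-→d9:-→d10:-→d11:-→d12:-→d13:-→d14:-→d15:-→d16:-→d17:-→d18:-→d19:-→d20:H4  best=H4

== LOOKUPS ==
["H0","H2","H2","H2","H2","H1","H4","H4"]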